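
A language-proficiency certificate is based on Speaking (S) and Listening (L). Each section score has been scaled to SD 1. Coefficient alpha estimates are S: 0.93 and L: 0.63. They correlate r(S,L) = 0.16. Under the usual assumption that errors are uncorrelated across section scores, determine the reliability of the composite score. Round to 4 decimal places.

0.8103

Var(S+L) = 2 + 2·[0.16] = 2 + 0.32 = 2.32.
Under uncorrelated errors the observed covariances equal the true-score covariances, so only the own-variance terms attenuate.
True-score variance = [0.93 + 0.63] + 0.32 = 1.56 + 0.32 = 1.88.
Reliability = 1.88 / 2.32 = 0.8103.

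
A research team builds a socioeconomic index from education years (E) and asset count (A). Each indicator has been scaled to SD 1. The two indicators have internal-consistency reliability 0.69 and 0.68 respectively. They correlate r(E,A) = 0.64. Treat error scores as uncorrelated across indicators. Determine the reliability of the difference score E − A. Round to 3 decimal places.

Var(E−A) = 1 + 1 − 2·0.64 = 2 − 1.28 = 0.72.
Under uncorrelated errors the observed covariances equal the true-score covariances, so only the own-variance terms attenuate.
True-score variance = [0.69 + 0.68] − 1.28 = 1.37 − 1.28 = 0.09.
Reliability = 0.09 / 0.72 = 0.125.

0.125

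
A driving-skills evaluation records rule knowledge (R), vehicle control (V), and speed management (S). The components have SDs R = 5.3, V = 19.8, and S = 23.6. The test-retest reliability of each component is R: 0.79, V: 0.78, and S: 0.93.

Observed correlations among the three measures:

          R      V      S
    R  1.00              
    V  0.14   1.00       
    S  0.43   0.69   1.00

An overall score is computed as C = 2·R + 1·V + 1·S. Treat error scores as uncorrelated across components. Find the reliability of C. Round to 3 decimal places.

Var(C) = 2²·5.3² + 19.8² + 23.6² + 2·[2·5.3·19.8·0.14 + 2·5.3·23.6·0.43 + 19.8·23.6·0.69] = 1061.36 + 918.75 = 1980.11.
Because errors are independent across components, Cov(Tᵢ,Tⱼ) = Cov(Xᵢ,Xⱼ); the off-diagonal part of the true-score variance is the same as above.
True-score variance = [2²·5.3²·0.79 + 19.8²·0.78 + 23.6²·0.93] + 918.75 = 912.528 + 918.75 = 1831.28.
Reliability = 1831.28 / 1980.11 = 0.925.

0.925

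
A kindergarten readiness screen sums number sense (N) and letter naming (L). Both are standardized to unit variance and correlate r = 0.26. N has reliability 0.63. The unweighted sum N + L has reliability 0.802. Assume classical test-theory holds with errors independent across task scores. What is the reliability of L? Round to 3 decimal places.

Var(N+L) = 2 + 2·0.26 = 2.520.
True-score variance = ρ_N + ρ_L + 2·0.26, so 0.802 = (0.63 + ρ_L + 0.52) / 2.520.
ρ_L = 0.802·2.520 − 0.63 − 0.52 = 0.871.

0.871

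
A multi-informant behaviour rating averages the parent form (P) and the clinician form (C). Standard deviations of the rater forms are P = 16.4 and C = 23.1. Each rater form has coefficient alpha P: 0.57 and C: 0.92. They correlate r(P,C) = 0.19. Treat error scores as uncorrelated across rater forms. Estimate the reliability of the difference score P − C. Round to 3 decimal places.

Var(P−C) = 16.4² + 23.1² − 2·16.4·23.1·0.19 = 802.57 − 143.959 = 658.611.
Because errors are independent across components, Cov(Tᵢ,Tⱼ) = Cov(Xᵢ,Xⱼ); the off-diagonal part of the true-score variance is the same as above.
True-score variance = [16.4²·0.57 + 23.1²·0.92] − 143.959 = 644.228 − 143.959 = 500.269.
Reliability = 500.269 / 658.611 = 0.760.

0.760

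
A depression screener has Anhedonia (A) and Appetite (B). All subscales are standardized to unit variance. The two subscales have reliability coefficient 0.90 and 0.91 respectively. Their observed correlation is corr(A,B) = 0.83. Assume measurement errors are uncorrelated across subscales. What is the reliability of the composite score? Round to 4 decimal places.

Var(A+B) = 2 + 2·[0.83] = 2 + 1.66 = 3.66.
Because errors are independent across components, Cov(Tᵢ,Tⱼ) = Cov(Xᵢ,Xⱼ); the off-diagonal part of the true-score variance is the same as above.
True-score variance = [0.90 + 0.91] + 1.66 = 1.81 + 1.66 = 3.47.
Reliability = 3.47 / 3.66 = 0.9481.

0.9481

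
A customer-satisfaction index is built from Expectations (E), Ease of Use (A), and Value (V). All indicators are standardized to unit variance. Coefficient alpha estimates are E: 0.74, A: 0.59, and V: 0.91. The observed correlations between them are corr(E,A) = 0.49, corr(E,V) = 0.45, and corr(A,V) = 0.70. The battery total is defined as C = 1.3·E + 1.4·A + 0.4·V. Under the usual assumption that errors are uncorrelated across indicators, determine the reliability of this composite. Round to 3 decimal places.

0.816

Var(C) = 1.3² + 1.4² + 0.4² + 2·[1.82·0.49 + 0.52·0.45 + 0.56·0.70] = 3.81 + 3.0356 = 6.8456.
With uncorrelated errors the cross-covariances are all true-score covariance, so they carry over unchanged; only the diagonal terms shrink to ρᵢσᵢ².
True-score variance = [1.3²·0.74 + 1.4²·0.59 + 0.4²·0.91] + 3.0356 = 2.5526 + 3.0356 = 5.5882.
Reliability = 5.5882 / 6.8456 = 0.816.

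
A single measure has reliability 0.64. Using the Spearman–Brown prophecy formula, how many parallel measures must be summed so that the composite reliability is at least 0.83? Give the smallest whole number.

3

k ≥ ρ*(1−ρ₁)/(ρ₁(1−ρ*)) = 0.83·0.36 / (0.64·0.17) = 2.746.
Smallest integer k = 3.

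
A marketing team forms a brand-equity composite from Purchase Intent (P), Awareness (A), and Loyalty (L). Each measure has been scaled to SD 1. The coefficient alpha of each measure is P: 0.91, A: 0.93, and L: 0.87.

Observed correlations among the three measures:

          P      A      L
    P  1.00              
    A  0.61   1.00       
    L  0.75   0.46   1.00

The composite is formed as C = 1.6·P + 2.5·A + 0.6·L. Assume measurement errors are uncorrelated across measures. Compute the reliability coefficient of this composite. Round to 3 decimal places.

0.958

Var(C) = 1.6² + 2.5² + 0.6² + 2·[4·0.61 + 0.96·0.75 + 1.5·0.46] = 9.17 + 7.7 = 16.87.
With uncorrelated errors the cross-covariances are all true-score covariance, so they carry over unchanged; only the diagonal terms shrink to ρᵢσᵢ².
True-score variance = [1.6²·0.91 + 2.5²·0.93 + 0.6²·0.87] + 7.7 = 8.4553 + 7.7 = 16.1553.
Reliability = 16.1553 / 16.87 = 0.958.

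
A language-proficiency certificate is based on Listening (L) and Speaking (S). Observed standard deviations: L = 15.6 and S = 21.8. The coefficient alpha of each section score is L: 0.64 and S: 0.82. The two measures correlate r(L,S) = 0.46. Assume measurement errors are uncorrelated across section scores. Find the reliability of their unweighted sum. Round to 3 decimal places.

Var(L+S) = 15.6² + 21.8² + 2·[15.6·21.8·0.46] = 718.6 + 312.874 = 1031.47.
Under uncorrelated errors the observed covariances equal the true-score covariances, so only the own-variance terms attenuate.
True-score variance = [15.6²·0.64 + 21.8²·0.82] + 312.874 = 545.447 + 312.874 = 858.321.
Reliability = 858.321 / 1031.47 = 0.832.

0.832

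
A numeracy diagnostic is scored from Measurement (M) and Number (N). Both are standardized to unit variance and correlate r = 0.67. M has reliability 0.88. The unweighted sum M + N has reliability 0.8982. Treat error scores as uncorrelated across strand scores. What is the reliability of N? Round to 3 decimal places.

Var(M+N) = 2 + 2·0.67 = 3.340.
True-score variance = ρ_M + ρ_N + 2·0.67, so 0.8982 = (0.88 + ρ_N + 1.34) / 3.340.
ρ_N = 0.8982·3.340 − 0.88 − 1.34 = 0.780.

0.780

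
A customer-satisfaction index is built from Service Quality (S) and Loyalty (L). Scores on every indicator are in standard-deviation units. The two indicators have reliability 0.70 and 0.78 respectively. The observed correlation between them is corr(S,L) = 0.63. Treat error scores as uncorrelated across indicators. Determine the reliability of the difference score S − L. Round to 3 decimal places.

Var(S−L) = 1 + 1 − 2·0.63 = 2 − 1.26 = 0.74.
Because errors are independent across components, Cov(Tᵢ,Tⱼ) = Cov(Xᵢ,Xⱼ); the off-diagonal part of the true-score variance is the same as above.
True-score variance = [0.70 + 0.78] − 1.26 = 1.48 − 1.26 = 0.22.
Reliability = 0.22 / 0.74 = 0.297.

0.297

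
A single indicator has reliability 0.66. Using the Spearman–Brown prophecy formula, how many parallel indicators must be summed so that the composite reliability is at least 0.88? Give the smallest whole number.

k ≥ ρ*(1−ρ₁)/(ρ₁(1−ρ*)) = 0.88·0.34 / (0.66·0.12) = 3.778.
Smallest integer k = 4.

4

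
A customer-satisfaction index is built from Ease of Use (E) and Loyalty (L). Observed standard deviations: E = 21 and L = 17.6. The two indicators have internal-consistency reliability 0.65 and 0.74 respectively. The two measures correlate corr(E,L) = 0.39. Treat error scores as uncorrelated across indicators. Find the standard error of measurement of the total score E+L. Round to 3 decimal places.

Var(total) = 750.76 + 288.288 = 1039.05.
True-score variance = 515.872 + 288.288 = 804.16, so reliability = 0.7739.
Error variance = 1039.05 − 804.16 = 234.888; SEM = √234.888 = 15.326.

15.326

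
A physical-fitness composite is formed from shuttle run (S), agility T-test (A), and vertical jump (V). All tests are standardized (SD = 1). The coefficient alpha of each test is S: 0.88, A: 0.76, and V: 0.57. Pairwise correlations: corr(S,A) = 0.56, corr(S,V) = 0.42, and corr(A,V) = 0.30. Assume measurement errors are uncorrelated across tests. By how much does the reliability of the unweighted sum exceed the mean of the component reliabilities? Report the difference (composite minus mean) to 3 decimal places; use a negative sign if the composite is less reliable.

Var(sum) = 3 + 2.56 = 5.56; true-score variance = 2.21 + 2.56 = 4.77; composite reliability = 0.8579.
Mean component reliability = 0.7367.
Difference = 0.8579 − 0.7367 = 0.121.

0.121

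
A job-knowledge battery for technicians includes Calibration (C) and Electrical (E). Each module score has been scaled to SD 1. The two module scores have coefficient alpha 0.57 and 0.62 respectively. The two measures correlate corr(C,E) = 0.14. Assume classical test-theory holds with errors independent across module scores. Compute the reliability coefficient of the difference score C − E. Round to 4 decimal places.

0.5291

Var(C−E) = 1 + 1 − 2·0.14 = 2 − 0.28 = 1.72.
With uncorrelated errors the cross-covariances are all true-score covariance, so they carry over unchanged; only the diagonal terms shrink to ρᵢσᵢ².
True-score variance = [0.57 + 0.62] − 0.28 = 1.19 − 0.28 = 0.91.
Reliability = 0.91 / 1.72 = 0.5291.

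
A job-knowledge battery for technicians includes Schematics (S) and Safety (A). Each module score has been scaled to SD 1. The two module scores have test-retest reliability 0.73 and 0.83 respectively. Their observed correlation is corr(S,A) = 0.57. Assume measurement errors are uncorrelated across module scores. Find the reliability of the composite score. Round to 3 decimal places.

Var(S+A) = 2 + 2·[0.57] = 2 + 1.14 = 3.14.
Because errors are independent across components, Cov(Tᵢ,Tⱼ) = Cov(Xᵢ,Xⱼ); the off-diagonal part of the true-score variance is the same as above.
True-score variance = [0.73 + 0.83] + 1.14 = 1.56 + 1.14 = 2.7.
Reliability = 2.7 / 3.14 = 0.860.

0.860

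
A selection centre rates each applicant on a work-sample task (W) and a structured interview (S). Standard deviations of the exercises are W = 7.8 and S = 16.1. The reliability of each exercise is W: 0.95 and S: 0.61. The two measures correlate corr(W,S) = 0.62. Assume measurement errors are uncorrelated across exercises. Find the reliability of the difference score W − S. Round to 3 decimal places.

0.366

Var(W−S) = 7.8² + 16.1² − 2·7.8·16.1·0.62 = 320.05 − 155.719 = 164.331.
With uncorrelated errors the cross-covariances are all true-score covariance, so they carry over unchanged; only the diagonal terms shrink to ρᵢσᵢ².
True-score variance = [7.8²·0.95 + 16.1²·0.61] − 155.719 = 215.916 − 155.719 = 60.1969.
Reliability = 60.1969 / 164.331 = 0.366.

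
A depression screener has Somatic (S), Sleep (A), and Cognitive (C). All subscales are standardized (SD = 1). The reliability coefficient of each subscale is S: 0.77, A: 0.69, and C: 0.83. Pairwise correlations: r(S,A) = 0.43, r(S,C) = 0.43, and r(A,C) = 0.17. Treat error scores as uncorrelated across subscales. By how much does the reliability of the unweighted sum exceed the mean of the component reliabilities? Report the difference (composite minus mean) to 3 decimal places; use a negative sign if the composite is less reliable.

0.096

Var(sum) = 3 + 2.06 = 5.06; true-score variance = 2.29 + 2.06 = 4.35; composite reliability = 0.8597.
Mean component reliability = 0.7633.
Difference = 0.8597 − 0.7633 = 0.096.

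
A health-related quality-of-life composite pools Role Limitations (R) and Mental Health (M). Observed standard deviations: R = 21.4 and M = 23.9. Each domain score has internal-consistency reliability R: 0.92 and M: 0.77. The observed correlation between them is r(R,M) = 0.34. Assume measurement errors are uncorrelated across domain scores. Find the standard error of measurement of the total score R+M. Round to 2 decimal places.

12.96

Var(total) = 1029.17 + 347.793 = 1376.96.
True-score variance = 861.155 + 347.793 = 1208.95, so reliability = 0.8780.
Error variance = 1376.96 − 1208.95 = 168.015; SEM = √168.015 = 12.96.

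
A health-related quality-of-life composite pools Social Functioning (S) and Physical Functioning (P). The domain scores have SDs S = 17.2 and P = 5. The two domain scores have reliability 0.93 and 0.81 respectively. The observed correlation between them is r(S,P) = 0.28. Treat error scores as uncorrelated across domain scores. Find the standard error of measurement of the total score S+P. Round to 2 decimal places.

5.05

Var(total) = 320.84 + 48.16 = 369.
True-score variance = 295.381 + 48.16 = 343.541, so reliability = 0.9310.
Error variance = 369 − 343.541 = 25.4588; SEM = √25.4588 = 5.05.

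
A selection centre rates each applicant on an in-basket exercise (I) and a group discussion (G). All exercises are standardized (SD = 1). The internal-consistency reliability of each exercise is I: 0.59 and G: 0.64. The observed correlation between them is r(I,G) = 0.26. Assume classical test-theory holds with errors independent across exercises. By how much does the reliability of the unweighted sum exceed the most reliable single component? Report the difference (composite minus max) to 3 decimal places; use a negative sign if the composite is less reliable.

Var(sum) = 2 + 0.52 = 2.52; true-score variance = 1.23 + 0.52 = 1.75; composite reliability = 0.6944.
Max component reliability = 0.6400.
Difference = 0.6944 − 0.6400 = 0.054.

0.054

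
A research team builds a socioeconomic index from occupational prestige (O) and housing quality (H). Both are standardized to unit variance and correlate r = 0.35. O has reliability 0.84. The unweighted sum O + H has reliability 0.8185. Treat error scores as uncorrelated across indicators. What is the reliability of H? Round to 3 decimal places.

Var(O+H) = 2 + 2·0.35 = 2.700.
True-score variance = ρ_O + ρ_H + 2·0.35, so 0.8185 = (0.84 + ρ_H + 0.70) / 2.700.
ρ_H = 0.8185·2.700 − 0.84 − 0.70 = 0.670.

0.670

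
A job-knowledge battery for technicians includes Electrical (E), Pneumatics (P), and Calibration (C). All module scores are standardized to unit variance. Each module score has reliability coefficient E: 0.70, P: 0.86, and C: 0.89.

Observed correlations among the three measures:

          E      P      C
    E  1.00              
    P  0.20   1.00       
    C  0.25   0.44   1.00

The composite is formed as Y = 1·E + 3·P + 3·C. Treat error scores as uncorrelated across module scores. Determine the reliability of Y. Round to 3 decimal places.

Var(Y) = 1 + 3² + 3² + 2·[3·0.20 + 3·0.25 + 9·0.44] = 19 + 10.62 = 29.62.
With uncorrelated errors the cross-covariances are all true-score covariance, so they carry over unchanged; only the diagonal terms shrink to ρᵢσᵢ².
True-score variance = [0.70 + 3²·0.86 + 3²·0.89] + 10.62 = 16.45 + 10.62 = 27.07.
Reliability = 27.07 / 29.62 = 0.914.

0.914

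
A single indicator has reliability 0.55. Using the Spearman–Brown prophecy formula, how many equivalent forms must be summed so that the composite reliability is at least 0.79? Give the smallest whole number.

k ≥ ρ*(1−ρ₁)/(ρ₁(1−ρ*)) = 0.79·0.45 / (0.55·0.21) = 3.078.
Smallest integer k = 4.

4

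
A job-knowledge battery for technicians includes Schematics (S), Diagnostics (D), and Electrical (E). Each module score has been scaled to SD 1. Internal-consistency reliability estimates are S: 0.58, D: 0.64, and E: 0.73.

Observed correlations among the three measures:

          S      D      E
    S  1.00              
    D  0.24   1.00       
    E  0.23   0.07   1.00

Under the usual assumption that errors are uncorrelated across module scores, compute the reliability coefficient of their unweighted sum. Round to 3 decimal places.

0.743

Var(S+D+E) = 3 + 2·[0.24 + 0.23 + 0.07] = 3 + 1.08 = 4.08.
Under uncorrelated errors the observed covariances equal the true-score covariances, so only the own-variance terms attenuate.
True-score variance = [0.58 + 0.64 + 0.73] + 1.08 = 1.95 + 1.08 = 3.03.
Reliability = 3.03 / 4.08 = 0.743.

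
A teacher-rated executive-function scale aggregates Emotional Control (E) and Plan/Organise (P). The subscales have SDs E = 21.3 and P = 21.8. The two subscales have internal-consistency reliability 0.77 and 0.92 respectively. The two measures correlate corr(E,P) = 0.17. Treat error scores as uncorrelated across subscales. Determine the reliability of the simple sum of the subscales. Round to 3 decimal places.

0.869

Var(E+P) = 21.3² + 21.8² + 2·[21.3·21.8·0.17] = 928.93 + 157.876 = 1086.81.
With uncorrelated errors the cross-covariances are all true-score covariance, so they carry over unchanged; only the diagonal terms shrink to ρᵢσᵢ².
True-score variance = [21.3²·0.77 + 21.8²·0.92] + 157.876 = 786.562 + 157.876 = 944.438.
Reliability = 944.438 / 1086.81 = 0.869.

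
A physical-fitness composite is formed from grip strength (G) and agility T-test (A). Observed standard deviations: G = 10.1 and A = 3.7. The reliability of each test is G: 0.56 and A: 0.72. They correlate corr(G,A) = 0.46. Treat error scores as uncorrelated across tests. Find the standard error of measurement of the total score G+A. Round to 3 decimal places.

6.980

Var(total) = 115.7 + 34.3804 = 150.08.
True-score variance = 66.9824 + 34.3804 = 101.363, so reliability = 0.6754.
Error variance = 150.08 − 101.363 = 48.7176; SEM = √48.7176 = 6.980.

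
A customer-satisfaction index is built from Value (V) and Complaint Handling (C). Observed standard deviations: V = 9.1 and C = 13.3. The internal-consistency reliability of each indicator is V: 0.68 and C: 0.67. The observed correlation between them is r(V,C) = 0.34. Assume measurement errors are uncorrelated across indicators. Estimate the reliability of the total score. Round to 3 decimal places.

Var(V+C) = 9.1² + 13.3² + 2·[9.1·13.3·0.34] = 259.7 + 82.3004 = 342.
Under uncorrelated errors the observed covariances equal the true-score covariances, so only the own-variance terms attenuate.
True-score variance = [9.1²·0.68 + 13.3²·0.67] + 82.3004 = 174.827 + 82.3004 = 257.127.
Reliability = 257.127 / 342 = 0.752.

0.752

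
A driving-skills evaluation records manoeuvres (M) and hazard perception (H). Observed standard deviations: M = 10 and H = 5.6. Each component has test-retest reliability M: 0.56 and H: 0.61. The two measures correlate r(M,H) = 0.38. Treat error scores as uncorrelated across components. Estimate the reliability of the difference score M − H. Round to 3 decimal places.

Var(M−H) = 10² + 5.6² − 2·10·5.6·0.38 = 131.36 − 42.56 = 88.8.
Because errors are independent across components, Cov(Tᵢ,Tⱼ) = Cov(Xᵢ,Xⱼ); the off-diagonal part of the true-score variance is the same as above.
True-score variance = [10²·0.56 + 5.6²·0.61] − 42.56 = 75.1296 − 42.56 = 32.5696.
Reliability = 32.5696 / 88.8 = 0.367.

0.367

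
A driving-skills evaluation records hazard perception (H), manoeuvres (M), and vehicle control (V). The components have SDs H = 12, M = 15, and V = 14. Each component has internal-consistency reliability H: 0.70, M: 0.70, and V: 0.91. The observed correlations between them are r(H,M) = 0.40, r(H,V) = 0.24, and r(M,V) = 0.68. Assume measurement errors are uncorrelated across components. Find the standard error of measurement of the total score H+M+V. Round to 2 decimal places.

Var(total) = 565 + 510.24 = 1075.24.
True-score variance = 436.66 + 510.24 = 946.9, so reliability = 0.8806.
Error variance = 1075.24 − 946.9 = 128.34; SEM = √128.34 = 11.33.

11.33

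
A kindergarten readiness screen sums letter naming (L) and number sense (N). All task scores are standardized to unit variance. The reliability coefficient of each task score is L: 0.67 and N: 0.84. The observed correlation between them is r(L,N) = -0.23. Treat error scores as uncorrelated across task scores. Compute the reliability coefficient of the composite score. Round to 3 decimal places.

0.682

Var(L+N) = 2 + 2·[(-0.23)] = 2 − 0.46 = 1.54.
Under uncorrelated errors the observed covariances equal the true-score covariances, so only the own-variance terms attenuate.
True-score variance = [0.67 + 0.84] − 0.46 = 1.51 − 0.46 = 1.05.
Reliability = 1.05 / 1.54 = 0.682.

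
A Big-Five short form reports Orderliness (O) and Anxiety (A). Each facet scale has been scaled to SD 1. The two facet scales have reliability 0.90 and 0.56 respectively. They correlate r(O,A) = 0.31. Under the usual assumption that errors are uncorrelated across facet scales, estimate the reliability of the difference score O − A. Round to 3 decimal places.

0.609

Var(O−A) = 1 + 1 − 2·0.31 = 2 − 0.62 = 1.38.
Under uncorrelated errors the observed covariances equal the true-score covariances, so only the own-variance terms attenuate.
True-score variance = [0.90 + 0.56] − 0.62 = 1.46 − 0.62 = 0.84.
Reliability = 0.84 / 1.38 = 0.609.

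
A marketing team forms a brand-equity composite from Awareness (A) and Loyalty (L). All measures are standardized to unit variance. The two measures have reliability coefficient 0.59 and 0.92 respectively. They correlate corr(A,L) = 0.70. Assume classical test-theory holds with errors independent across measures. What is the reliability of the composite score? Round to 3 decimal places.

0.856

Var(A+L) = 2 + 2·[0.70] = 2 + 1.4 = 3.4.
Under uncorrelated errors the observed covariances equal the true-score covariances, so only the own-variance terms attenuate.
True-score variance = [0.59 + 0.92] + 1.4 = 1.51 + 1.4 = 2.91.
Reliability = 2.91 / 3.4 = 0.856.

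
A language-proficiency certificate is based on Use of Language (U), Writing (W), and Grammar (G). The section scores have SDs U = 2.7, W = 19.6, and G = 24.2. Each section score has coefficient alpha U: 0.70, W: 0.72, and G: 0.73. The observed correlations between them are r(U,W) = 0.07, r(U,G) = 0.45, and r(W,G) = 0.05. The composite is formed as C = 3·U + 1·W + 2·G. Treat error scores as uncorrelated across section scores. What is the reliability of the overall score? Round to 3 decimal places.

0.767

Var(C) = 3²·2.7² + 19.6² + 2²·24.2² + 2·[3·2.7·19.6·0.07 + 6·2.7·24.2·0.45 + 2·19.6·24.2·0.05] = 2792.33 + 469.926 = 3262.26.
Under uncorrelated errors the observed covariances equal the true-score covariances, so only the own-variance terms attenuate.
True-score variance = [3²·2.7²·0.70 + 19.6²·0.72 + 2²·24.2²·0.73] + 469.926 = 2032.59 + 469.926 = 2502.52.
Reliability = 2502.52 / 3262.26 = 0.767.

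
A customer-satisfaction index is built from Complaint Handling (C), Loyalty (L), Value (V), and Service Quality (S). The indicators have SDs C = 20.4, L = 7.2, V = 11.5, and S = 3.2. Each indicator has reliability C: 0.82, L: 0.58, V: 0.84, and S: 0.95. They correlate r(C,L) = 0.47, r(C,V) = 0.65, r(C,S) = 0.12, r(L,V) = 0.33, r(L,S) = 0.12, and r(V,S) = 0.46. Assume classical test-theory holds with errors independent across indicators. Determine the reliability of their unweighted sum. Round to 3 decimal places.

Var(C+L+V+S) = 20.4² + 7.2² + 11.5² + 3.2² + 2·[20.4·7.2·0.47 + 20.4·11.5·0.65 + 20.4·3.2·0.12 + 7.2·11.5·0.33 + 7.2·3.2·0.12 + 11.5·3.2·0.46] = 610.49 + 552.748 = 1163.24.
Under uncorrelated errors the observed covariances equal the true-score covariances, so only the own-variance terms attenuate.
True-score variance = [20.4²·0.82 + 7.2²·0.58 + 11.5²·0.84 + 3.2²·0.95] + 552.748 = 492.136 + 552.748 = 1044.88.
Reliability = 1044.88 / 1163.24 = 0.898.

0.898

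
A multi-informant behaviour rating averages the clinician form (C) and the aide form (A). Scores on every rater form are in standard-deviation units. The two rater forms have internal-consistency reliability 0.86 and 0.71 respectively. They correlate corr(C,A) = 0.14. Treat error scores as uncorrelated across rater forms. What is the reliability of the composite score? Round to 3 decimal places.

0.811

Var(C+A) = 2 + 2·[0.14] = 2 + 0.28 = 2.28.
Because errors are independent across components, Cov(Tᵢ,Tⱼ) = Cov(Xᵢ,Xⱼ); the off-diagonal part of the true-score variance is the same as above.
True-score variance = [0.86 + 0.71] + 0.28 = 1.57 + 0.28 = 1.85.
Reliability = 1.85 / 2.28 = 0.811.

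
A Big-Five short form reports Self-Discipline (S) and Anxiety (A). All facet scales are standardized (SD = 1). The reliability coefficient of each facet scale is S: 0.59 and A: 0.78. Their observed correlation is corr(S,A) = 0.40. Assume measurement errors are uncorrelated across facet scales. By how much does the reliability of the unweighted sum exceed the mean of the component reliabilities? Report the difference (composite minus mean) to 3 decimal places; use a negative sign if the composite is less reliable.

0.090

Var(sum) = 2 + 0.8 = 2.8; true-score variance = 1.37 + 0.8 = 2.17; composite reliability = 0.7750.
Mean component reliability = 0.6850.
Difference = 0.7750 − 0.6850 = 0.090.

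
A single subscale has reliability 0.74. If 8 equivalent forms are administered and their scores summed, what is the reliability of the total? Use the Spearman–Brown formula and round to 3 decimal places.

0.958

ρ_k = kρ / (1 + (k−1)ρ) = 8·0.74 / (1 + 7·0.74) = 5.920 / 6.180 = 0.958.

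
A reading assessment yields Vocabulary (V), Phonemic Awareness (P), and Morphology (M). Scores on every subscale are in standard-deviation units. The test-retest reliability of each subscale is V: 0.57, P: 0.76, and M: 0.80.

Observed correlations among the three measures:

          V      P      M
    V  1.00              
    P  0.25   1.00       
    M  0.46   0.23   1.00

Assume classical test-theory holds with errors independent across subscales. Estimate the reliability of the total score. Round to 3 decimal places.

0.822

Var(V+P+M) = 3 + 2·[0.25 + 0.46 + 0.23] = 3 + 1.88 = 4.88.
Under uncorrelated errors the observed covariances equal the true-score covariances, so only the own-variance terms attenuate.
True-score variance = [0.57 + 0.76 + 0.80] + 1.88 = 2.13 + 1.88 = 4.01.
Reliability = 4.01 / 4.88 = 0.822.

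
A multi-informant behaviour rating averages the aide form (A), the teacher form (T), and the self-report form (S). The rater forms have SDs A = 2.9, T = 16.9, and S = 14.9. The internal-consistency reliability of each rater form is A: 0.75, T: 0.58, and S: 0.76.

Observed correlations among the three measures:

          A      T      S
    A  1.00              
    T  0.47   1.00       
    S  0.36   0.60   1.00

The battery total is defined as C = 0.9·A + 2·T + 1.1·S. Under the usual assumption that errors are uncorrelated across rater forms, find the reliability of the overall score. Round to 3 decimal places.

0.751

Var(C) = 0.9²·2.9² + 2²·16.9² + 1.1²·14.9² + 2·[1.8·2.9·16.9·0.47 + 0.99·2.9·14.9·0.36 + 2.2·16.9·14.9·0.60] = 1417.88 + 778.503 = 2196.39.
With uncorrelated errors the cross-covariances are all true-score covariance, so they carry over unchanged; only the diagonal terms shrink to ρᵢσᵢ².
True-score variance = [0.9²·2.9²·0.75 + 2²·16.9²·0.58 + 1.1²·14.9²·0.76] + 778.503 = 871.885 + 778.503 = 1650.39.
Reliability = 1650.39 / 2196.39 = 0.751.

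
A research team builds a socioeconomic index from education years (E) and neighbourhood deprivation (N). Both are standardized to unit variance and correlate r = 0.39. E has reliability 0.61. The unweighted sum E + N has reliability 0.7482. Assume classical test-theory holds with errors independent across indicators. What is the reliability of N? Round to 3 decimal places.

Var(E+N) = 2 + 2·0.39 = 2.780.
True-score variance = ρ_E + ρ_N + 2·0.39, so 0.7482 = (0.61 + ρ_N + 0.78) / 2.780.
ρ_N = 0.7482·2.780 − 0.61 − 0.78 = 0.690.

0.690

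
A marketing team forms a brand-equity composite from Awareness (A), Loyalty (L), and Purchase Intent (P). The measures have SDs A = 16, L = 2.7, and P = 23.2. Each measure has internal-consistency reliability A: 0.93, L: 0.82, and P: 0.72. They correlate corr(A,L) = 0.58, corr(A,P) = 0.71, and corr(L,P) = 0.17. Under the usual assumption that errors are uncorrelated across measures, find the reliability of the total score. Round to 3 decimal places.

Var(A+L+P) = 16² + 2.7² + 23.2² + 2·[16·2.7·0.58 + 16·23.2·0.71 + 2.7·23.2·0.17] = 801.53 + 598.514 = 1400.04.
Under uncorrelated errors the observed covariances equal the true-score covariances, so only the own-variance terms attenuate.
True-score variance = [16²·0.93 + 2.7²·0.82 + 23.2²·0.72] + 598.514 = 631.591 + 598.514 = 1230.1.
Reliability = 1230.1 / 1400.04 = 0.879.

0.879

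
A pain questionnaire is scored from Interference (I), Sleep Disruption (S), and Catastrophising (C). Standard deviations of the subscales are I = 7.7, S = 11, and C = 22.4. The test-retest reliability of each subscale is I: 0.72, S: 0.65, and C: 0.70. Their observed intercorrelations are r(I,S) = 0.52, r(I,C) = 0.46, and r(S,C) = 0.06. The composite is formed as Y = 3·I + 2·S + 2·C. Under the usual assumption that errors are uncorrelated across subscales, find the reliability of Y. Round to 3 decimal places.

0.801

Var(Y) = 3²·7.7² + 2²·11² + 2²·22.4² + 2·[6·7.7·11·0.52 + 6·7.7·22.4·0.46 + 4·11·22.4·0.06] = 3024.65 + 1598.89 = 4623.54.
With uncorrelated errors the cross-covariances are all true-score covariance, so they carry over unchanged; only the diagonal terms shrink to ρᵢσᵢ².
True-score variance = [3²·7.7²·0.72 + 2²·11²·0.65 + 2²·22.4²·0.70] + 1598.89 = 2103.73 + 1598.89 = 3702.62.
Reliability = 3702.62 / 4623.54 = 0.801.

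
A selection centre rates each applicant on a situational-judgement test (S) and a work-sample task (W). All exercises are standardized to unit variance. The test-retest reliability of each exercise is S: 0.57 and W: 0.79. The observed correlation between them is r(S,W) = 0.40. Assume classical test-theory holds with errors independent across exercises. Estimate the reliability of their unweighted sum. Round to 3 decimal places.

0.771

Var(S+W) = 2 + 2·[0.40] = 2 + 0.8 = 2.8.
Under uncorrelated errors the observed covariances equal the true-score covariances, so only the own-variance terms attenuate.
True-score variance = [0.57 + 0.79] + 0.8 = 1.36 + 0.8 = 2.16.
Reliability = 2.16 / 2.8 = 0.771.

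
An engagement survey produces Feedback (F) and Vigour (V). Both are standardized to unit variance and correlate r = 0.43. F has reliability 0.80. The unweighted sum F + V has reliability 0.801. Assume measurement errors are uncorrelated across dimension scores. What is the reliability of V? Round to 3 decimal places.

Var(F+V) = 2 + 2·0.43 = 2.860.
True-score variance = ρ_F + ρ_V + 2·0.43, so 0.801 = (0.80 + ρ_V + 0.86) / 2.860.
ρ_V = 0.801·2.860 − 0.80 − 0.86 = 0.631.

0.631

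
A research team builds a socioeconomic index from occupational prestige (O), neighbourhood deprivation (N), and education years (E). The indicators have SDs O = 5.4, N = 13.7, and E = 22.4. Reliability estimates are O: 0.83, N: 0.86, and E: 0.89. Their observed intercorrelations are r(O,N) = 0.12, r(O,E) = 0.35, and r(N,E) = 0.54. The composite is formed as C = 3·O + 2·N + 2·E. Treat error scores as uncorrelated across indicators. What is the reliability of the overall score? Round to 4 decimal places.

0.9253

Var(C) = 3²·5.4² + 2²·13.7² + 2²·22.4² + 2·[6·5.4·13.7·0.12 + 6·5.4·22.4·0.35 + 4·13.7·22.4·0.54] = 3020.24 + 1940.28 = 4960.52.
Under uncorrelated errors the observed covariances equal the true-score covariances, so only the own-variance terms attenuate.
True-score variance = [3²·5.4²·0.83 + 2²·13.7²·0.86 + 2²·22.4²·0.89] + 1940.28 = 2649.74 + 1940.28 = 4590.03.
Reliability = 4590.03 / 4960.52 = 0.9253.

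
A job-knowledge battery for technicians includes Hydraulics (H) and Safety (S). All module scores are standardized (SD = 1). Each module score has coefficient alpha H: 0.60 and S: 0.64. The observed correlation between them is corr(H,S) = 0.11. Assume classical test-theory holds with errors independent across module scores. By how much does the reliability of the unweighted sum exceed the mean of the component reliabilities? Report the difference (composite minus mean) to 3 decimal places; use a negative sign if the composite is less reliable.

0.038

Var(sum) = 2 + 0.22 = 2.22; true-score variance = 1.24 + 0.22 = 1.46; composite reliability = 0.6577.
Mean component reliability = 0.6200.
Difference = 0.6577 − 0.6200 = 0.038.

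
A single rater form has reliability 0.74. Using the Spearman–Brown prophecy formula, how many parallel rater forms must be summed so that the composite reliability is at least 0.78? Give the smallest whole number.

2

k ≥ ρ*(1−ρ₁)/(ρ₁(1−ρ*)) = 0.78·0.26 / (0.74·0.22) = 1.246.
Smallest integer k = 2.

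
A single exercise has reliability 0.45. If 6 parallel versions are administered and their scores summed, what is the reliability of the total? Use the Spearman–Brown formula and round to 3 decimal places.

0.831

ρ_k = kρ / (1 + (k−1)ρ) = 6·0.45 / (1 + 5·0.45) = 2.700 / 3.250 = 0.831.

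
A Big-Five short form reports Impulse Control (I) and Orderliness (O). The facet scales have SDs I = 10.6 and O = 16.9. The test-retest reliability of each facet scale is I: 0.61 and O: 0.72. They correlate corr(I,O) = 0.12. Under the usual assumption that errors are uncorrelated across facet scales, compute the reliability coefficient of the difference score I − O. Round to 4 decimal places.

Var(I−O) = 10.6² + 16.9² − 2·10.6·16.9·0.12 = 397.97 − 42.9936 = 354.976.
Under uncorrelated errors the observed covariances equal the true-score covariances, so only the own-variance terms attenuate.
True-score variance = [10.6²·0.61 + 16.9²·0.72] − 42.9936 = 274.179 − 42.9936 = 231.185.
Reliability = 231.185 / 354.976 = 0.6513.

0.6513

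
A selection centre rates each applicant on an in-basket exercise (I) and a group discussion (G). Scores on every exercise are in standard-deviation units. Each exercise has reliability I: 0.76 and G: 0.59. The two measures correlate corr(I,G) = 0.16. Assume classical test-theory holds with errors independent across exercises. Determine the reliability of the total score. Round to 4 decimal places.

0.7198

Var(I+G) = 2 + 2·[0.16] = 2 + 0.32 = 2.32.
Under uncorrelated errors the observed covariances equal the true-score covariances, so only the own-variance terms attenuate.
True-score variance = [0.76 + 0.59] + 0.32 = 1.35 + 0.32 = 1.67.
Reliability = 1.67 / 2.32 = 0.7198.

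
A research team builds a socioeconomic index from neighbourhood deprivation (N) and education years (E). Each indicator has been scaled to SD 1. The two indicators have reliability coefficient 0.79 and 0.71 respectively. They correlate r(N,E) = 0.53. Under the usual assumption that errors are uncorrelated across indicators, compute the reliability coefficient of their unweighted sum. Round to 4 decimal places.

Var(N+E) = 2 + 2·[0.53] = 2 + 1.06 = 3.06.
With uncorrelated errors the cross-covariances are all true-score covariance, so they carry over unchanged; only the diagonal terms shrink to ρᵢσᵢ².
True-score variance = [0.79 + 0.71] + 1.06 = 1.5 + 1.06 = 2.56.
Reliability = 2.56 / 3.06 = 0.8366.

0.8366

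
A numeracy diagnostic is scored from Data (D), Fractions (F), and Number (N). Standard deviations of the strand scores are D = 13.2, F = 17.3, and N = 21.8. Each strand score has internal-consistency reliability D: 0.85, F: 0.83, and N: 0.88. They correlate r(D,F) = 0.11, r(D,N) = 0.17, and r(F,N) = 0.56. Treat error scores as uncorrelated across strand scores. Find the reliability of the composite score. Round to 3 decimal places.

Var(D+F+N) = 13.2² + 17.3² + 21.8² + 2·[13.2·17.3·0.11 + 13.2·21.8·0.17 + 17.3·21.8·0.56] = 948.77 + 570.474 = 1519.24.
With uncorrelated errors the cross-covariances are all true-score covariance, so they carry over unchanged; only the diagonal terms shrink to ρᵢσᵢ².
True-score variance = [13.2²·0.85 + 17.3²·0.83 + 21.8²·0.88] + 570.474 = 814.726 + 570.474 = 1385.2.
Reliability = 1385.2 / 1519.24 = 0.912.

0.912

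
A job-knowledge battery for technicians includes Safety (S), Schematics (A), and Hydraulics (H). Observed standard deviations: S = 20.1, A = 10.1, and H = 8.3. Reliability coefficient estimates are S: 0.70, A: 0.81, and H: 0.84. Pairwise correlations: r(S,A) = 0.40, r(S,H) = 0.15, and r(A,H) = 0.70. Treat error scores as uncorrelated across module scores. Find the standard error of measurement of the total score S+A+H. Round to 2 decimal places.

12.31

Var(total) = 574.91 + 329.819 = 904.729.
True-score variance = 423.303 + 329.819 = 753.122, so reliability = 0.8324.
Error variance = 904.729 − 753.122 = 151.607; SEM = √151.607 = 12.31.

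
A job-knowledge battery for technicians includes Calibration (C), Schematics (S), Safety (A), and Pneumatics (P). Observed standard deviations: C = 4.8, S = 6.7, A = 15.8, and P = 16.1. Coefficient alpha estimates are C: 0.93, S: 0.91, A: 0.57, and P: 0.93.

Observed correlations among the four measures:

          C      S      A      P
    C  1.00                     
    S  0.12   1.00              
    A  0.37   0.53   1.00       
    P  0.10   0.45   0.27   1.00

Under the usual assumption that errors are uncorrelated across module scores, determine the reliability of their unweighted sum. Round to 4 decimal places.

0.8692

Var(C+S+A+P) = 4.8² + 6.7² + 15.8² + 16.1² + 2·[4.8·6.7·0.12 + 4.8·15.8·0.37 + 4.8·16.1·0.10 + 6.7·15.8·0.53 + 6.7·16.1·0.45 + 15.8·16.1·0.27] = 576.78 + 425.956 = 1002.74.
Under uncorrelated errors the observed covariances equal the true-score covariances, so only the own-variance terms attenuate.
True-score variance = [4.8²·0.93 + 6.7²·0.91 + 15.8²·0.57 + 16.1²·0.93] + 425.956 = 445.637 + 425.956 = 871.593.
Reliability = 871.593 / 1002.74 = 0.8692.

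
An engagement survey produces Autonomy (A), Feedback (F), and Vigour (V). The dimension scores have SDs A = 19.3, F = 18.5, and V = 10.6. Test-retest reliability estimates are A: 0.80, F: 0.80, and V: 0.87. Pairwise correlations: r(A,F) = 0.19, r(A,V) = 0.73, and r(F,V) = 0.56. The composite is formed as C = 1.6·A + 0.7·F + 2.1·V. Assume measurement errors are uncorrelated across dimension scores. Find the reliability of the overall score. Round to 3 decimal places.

Var(C) = 1.6²·19.3² + 0.7²·18.5² + 2.1²·10.6² + 2·[1.12·19.3·18.5·0.19 + 3.36·19.3·10.6·0.73 + 1.47·18.5·10.6·0.56] = 1616.78 + 1478.41 = 3095.19.
Under uncorrelated errors the observed covariances equal the true-score covariances, so only the own-variance terms attenuate.
True-score variance = [1.6²·19.3²·0.80 + 0.7²·18.5²·0.80 + 2.1²·10.6²·0.87] + 1478.41 = 1328.11 + 1478.41 = 2806.52.
Reliability = 2806.52 / 3095.19 = 0.907.

0.907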